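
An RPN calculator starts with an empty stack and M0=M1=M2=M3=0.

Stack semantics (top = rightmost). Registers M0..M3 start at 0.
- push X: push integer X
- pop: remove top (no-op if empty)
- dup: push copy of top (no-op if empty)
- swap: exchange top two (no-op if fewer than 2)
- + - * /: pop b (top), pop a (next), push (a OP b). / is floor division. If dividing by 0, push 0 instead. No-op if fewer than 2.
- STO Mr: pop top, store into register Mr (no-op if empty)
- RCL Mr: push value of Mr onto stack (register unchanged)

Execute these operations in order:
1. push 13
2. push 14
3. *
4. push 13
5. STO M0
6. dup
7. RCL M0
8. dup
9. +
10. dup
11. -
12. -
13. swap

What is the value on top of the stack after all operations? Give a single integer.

After op 1 (push 13): stack=[13] mem=[0,0,0,0]
After op 2 (push 14): stack=[13,14] mem=[0,0,0,0]
After op 3 (*): stack=[182] mem=[0,0,0,0]
After op 4 (push 13): stack=[182,13] mem=[0,0,0,0]
After op 5 (STO M0): stack=[182] mem=[13,0,0,0]
After op 6 (dup): stack=[182,182] mem=[13,0,0,0]
After op 7 (RCL M0): stack=[182,182,13] mem=[13,0,0,0]
After op 8 (dup): stack=[182,182,13,13] mem=[13,0,0,0]
After op 9 (+): stack=[182,182,26] mem=[13,0,0,0]
After op 10 (dup): stack=[182,182,26,26] mem=[13,0,0,0]
After op 11 (-): stack=[182,182,0] mem=[13,0,0,0]
After op 12 (-): stack=[182,182] mem=[13,0,0,0]
After op 13 (swap): stack=[182,182] mem=[13,0,0,0]

Answer: 182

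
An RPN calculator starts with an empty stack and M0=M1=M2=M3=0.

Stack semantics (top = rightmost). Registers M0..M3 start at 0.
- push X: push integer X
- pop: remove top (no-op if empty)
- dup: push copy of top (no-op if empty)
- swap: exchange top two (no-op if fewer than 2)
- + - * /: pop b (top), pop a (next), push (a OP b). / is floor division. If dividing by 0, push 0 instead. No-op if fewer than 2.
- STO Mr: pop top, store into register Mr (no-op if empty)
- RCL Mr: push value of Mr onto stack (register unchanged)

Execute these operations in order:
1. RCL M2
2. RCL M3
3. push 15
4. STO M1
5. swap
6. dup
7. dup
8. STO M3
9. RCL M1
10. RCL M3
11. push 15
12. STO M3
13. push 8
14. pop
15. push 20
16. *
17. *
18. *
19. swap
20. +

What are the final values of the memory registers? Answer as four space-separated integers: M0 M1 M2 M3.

After op 1 (RCL M2): stack=[0] mem=[0,0,0,0]
After op 2 (RCL M3): stack=[0,0] mem=[0,0,0,0]
After op 3 (push 15): stack=[0,0,15] mem=[0,0,0,0]
After op 4 (STO M1): stack=[0,0] mem=[0,15,0,0]
After op 5 (swap): stack=[0,0] mem=[0,15,0,0]
After op 6 (dup): stack=[0,0,0] mem=[0,15,0,0]
After op 7 (dup): stack=[0,0,0,0] mem=[0,15,0,0]
After op 8 (STO M3): stack=[0,0,0] mem=[0,15,0,0]
After op 9 (RCL M1): stack=[0,0,0,15] mem=[0,15,0,0]
After op 10 (RCL M3): stack=[0,0,0,15,0] mem=[0,15,0,0]
After op 11 (push 15): stack=[0,0,0,15,0,15] mem=[0,15,0,0]
After op 12 (STO M3): stack=[0,0,0,15,0] mem=[0,15,0,15]
After op 13 (push 8): stack=[0,0,0,15,0,8] mem=[0,15,0,15]
After op 14 (pop): stack=[0,0,0,15,0] mem=[0,15,0,15]
After op 15 (push 20): stack=[0,0,0,15,0,20] mem=[0,15,0,15]
After op 16 (*): stack=[0,0,0,15,0] mem=[0,15,0,15]
After op 17 (*): stack=[0,0,0,0] mem=[0,15,0,15]
After op 18 (*): stack=[0,0,0] mem=[0,15,0,15]
After op 19 (swap): stack=[0,0,0] mem=[0,15,0,15]
After op 20 (+): stack=[0,0] mem=[0,15,0,15]

Answer: 0 15 0 15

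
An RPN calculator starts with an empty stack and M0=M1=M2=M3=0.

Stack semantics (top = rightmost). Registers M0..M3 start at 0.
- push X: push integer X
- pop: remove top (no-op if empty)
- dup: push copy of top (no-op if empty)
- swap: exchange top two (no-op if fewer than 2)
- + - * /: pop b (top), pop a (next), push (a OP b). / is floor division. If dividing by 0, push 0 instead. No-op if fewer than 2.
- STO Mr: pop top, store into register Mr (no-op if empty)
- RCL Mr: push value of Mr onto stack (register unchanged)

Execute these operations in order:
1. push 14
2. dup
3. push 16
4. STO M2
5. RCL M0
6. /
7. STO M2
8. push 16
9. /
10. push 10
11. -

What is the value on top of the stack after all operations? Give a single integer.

Answer: -10

Derivation:
After op 1 (push 14): stack=[14] mem=[0,0,0,0]
After op 2 (dup): stack=[14,14] mem=[0,0,0,0]
After op 3 (push 16): stack=[14,14,16] mem=[0,0,0,0]
After op 4 (STO M2): stack=[14,14] mem=[0,0,16,0]
After op 5 (RCL M0): stack=[14,14,0] mem=[0,0,16,0]
After op 6 (/): stack=[14,0] mem=[0,0,16,0]
After op 7 (STO M2): stack=[14] mem=[0,0,0,0]
After op 8 (push 16): stack=[14,16] mem=[0,0,0,0]
After op 9 (/): stack=[0] mem=[0,0,0,0]
After op 10 (push 10): stack=[0,10] mem=[0,0,0,0]
After op 11 (-): stack=[-10] mem=[0,0,0,0]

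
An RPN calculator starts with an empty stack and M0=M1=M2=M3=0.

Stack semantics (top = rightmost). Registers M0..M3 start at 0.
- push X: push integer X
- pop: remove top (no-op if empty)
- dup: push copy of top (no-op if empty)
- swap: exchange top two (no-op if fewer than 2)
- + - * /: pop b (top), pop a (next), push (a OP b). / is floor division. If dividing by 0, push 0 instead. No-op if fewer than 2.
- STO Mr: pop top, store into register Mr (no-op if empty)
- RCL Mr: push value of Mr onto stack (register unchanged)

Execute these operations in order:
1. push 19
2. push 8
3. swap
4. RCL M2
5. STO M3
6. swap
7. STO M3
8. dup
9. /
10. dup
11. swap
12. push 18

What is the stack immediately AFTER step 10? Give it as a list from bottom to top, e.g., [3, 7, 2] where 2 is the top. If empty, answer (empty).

After op 1 (push 19): stack=[19] mem=[0,0,0,0]
After op 2 (push 8): stack=[19,8] mem=[0,0,0,0]
After op 3 (swap): stack=[8,19] mem=[0,0,0,0]
After op 4 (RCL M2): stack=[8,19,0] mem=[0,0,0,0]
After op 5 (STO M3): stack=[8,19] mem=[0,0,0,0]
After op 6 (swap): stack=[19,8] mem=[0,0,0,0]
After op 7 (STO M3): stack=[19] mem=[0,0,0,8]
After op 8 (dup): stack=[19,19] mem=[0,0,0,8]
After op 9 (/): stack=[1] mem=[0,0,0,8]
After op 10 (dup): stack=[1,1] mem=[0,0,0,8]

[1, 1]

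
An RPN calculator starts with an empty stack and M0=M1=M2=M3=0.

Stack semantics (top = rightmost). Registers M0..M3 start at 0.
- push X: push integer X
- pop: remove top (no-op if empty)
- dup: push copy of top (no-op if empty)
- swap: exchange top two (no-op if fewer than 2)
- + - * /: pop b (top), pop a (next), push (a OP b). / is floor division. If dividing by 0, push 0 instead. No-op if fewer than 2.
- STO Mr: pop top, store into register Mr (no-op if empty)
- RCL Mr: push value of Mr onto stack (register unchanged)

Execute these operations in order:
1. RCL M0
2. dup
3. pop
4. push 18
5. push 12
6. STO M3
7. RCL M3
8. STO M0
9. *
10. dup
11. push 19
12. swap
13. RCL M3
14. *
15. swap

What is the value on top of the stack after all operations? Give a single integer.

After op 1 (RCL M0): stack=[0] mem=[0,0,0,0]
After op 2 (dup): stack=[0,0] mem=[0,0,0,0]
After op 3 (pop): stack=[0] mem=[0,0,0,0]
After op 4 (push 18): stack=[0,18] mem=[0,0,0,0]
After op 5 (push 12): stack=[0,18,12] mem=[0,0,0,0]
After op 6 (STO M3): stack=[0,18] mem=[0,0,0,12]
After op 7 (RCL M3): stack=[0,18,12] mem=[0,0,0,12]
After op 8 (STO M0): stack=[0,18] mem=[12,0,0,12]
After op 9 (*): stack=[0] mem=[12,0,0,12]
After op 10 (dup): stack=[0,0] mem=[12,0,0,12]
After op 11 (push 19): stack=[0,0,19] mem=[12,0,0,12]
After op 12 (swap): stack=[0,19,0] mem=[12,0,0,12]
After op 13 (RCL M3): stack=[0,19,0,12] mem=[12,0,0,12]
After op 14 (*): stack=[0,19,0] mem=[12,0,0,12]
After op 15 (swap): stack=[0,0,19] mem=[12,0,0,12]

Answer: 19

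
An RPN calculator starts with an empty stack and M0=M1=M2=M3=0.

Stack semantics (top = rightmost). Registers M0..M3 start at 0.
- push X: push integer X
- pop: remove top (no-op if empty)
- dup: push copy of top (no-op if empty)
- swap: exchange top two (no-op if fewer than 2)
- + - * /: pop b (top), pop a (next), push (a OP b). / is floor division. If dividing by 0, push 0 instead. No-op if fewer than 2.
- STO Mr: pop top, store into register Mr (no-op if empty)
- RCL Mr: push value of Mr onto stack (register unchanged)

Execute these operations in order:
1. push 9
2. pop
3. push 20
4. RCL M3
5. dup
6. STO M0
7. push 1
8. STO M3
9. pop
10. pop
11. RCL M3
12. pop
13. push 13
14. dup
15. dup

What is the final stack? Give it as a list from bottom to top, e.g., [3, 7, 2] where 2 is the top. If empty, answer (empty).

After op 1 (push 9): stack=[9] mem=[0,0,0,0]
After op 2 (pop): stack=[empty] mem=[0,0,0,0]
After op 3 (push 20): stack=[20] mem=[0,0,0,0]
After op 4 (RCL M3): stack=[20,0] mem=[0,0,0,0]
After op 5 (dup): stack=[20,0,0] mem=[0,0,0,0]
After op 6 (STO M0): stack=[20,0] mem=[0,0,0,0]
After op 7 (push 1): stack=[20,0,1] mem=[0,0,0,0]
After op 8 (STO M3): stack=[20,0] mem=[0,0,0,1]
After op 9 (pop): stack=[20] mem=[0,0,0,1]
After op 10 (pop): stack=[empty] mem=[0,0,0,1]
After op 11 (RCL M3): stack=[1] mem=[0,0,0,1]
After op 12 (pop): stack=[empty] mem=[0,0,0,1]
After op 13 (push 13): stack=[13] mem=[0,0,0,1]
After op 14 (dup): stack=[13,13] mem=[0,0,0,1]
After op 15 (dup): stack=[13,13,13] mem=[0,0,0,1]

Answer: [13, 13, 13]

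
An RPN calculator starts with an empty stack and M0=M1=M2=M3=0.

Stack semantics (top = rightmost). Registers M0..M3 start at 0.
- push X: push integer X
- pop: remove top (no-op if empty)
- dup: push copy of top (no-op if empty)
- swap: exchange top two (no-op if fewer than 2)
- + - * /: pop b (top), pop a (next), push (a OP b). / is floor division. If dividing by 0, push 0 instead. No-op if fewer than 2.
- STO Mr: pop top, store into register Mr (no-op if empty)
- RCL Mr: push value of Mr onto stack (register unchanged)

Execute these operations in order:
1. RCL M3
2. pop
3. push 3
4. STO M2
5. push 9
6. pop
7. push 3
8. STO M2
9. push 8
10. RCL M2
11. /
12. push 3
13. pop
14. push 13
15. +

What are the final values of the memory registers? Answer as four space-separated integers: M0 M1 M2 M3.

Answer: 0 0 3 0

Derivation:
After op 1 (RCL M3): stack=[0] mem=[0,0,0,0]
After op 2 (pop): stack=[empty] mem=[0,0,0,0]
After op 3 (push 3): stack=[3] mem=[0,0,0,0]
After op 4 (STO M2): stack=[empty] mem=[0,0,3,0]
After op 5 (push 9): stack=[9] mem=[0,0,3,0]
After op 6 (pop): stack=[empty] mem=[0,0,3,0]
After op 7 (push 3): stack=[3] mem=[0,0,3,0]
After op 8 (STO M2): stack=[empty] mem=[0,0,3,0]
After op 9 (push 8): stack=[8] mem=[0,0,3,0]
After op 10 (RCL M2): stack=[8,3] mem=[0,0,3,0]
After op 11 (/): stack=[2] mem=[0,0,3,0]
After op 12 (push 3): stack=[2,3] mem=[0,0,3,0]
After op 13 (pop): stack=[2] mem=[0,0,3,0]
After op 14 (push 13): stack=[2,13] mem=[0,0,3,0]
After op 15 (+): stack=[15] mem=[0,0,3,0]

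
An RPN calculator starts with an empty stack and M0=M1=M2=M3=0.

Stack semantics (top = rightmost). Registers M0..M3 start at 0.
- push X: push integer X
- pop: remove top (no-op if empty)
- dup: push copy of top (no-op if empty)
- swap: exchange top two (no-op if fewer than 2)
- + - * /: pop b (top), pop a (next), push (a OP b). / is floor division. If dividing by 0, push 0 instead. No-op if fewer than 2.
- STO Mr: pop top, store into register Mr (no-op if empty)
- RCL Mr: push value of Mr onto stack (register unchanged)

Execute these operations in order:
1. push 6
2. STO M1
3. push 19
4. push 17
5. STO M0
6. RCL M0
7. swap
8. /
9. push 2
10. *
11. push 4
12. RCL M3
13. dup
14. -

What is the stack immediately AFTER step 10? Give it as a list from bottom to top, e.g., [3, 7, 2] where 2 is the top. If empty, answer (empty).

After op 1 (push 6): stack=[6] mem=[0,0,0,0]
After op 2 (STO M1): stack=[empty] mem=[0,6,0,0]
After op 3 (push 19): stack=[19] mem=[0,6,0,0]
After op 4 (push 17): stack=[19,17] mem=[0,6,0,0]
After op 5 (STO M0): stack=[19] mem=[17,6,0,0]
After op 6 (RCL M0): stack=[19,17] mem=[17,6,0,0]
After op 7 (swap): stack=[17,19] mem=[17,6,0,0]
After op 8 (/): stack=[0] mem=[17,6,0,0]
After op 9 (push 2): stack=[0,2] mem=[17,6,0,0]
After op 10 (*): stack=[0] mem=[17,6,0,0]

[0]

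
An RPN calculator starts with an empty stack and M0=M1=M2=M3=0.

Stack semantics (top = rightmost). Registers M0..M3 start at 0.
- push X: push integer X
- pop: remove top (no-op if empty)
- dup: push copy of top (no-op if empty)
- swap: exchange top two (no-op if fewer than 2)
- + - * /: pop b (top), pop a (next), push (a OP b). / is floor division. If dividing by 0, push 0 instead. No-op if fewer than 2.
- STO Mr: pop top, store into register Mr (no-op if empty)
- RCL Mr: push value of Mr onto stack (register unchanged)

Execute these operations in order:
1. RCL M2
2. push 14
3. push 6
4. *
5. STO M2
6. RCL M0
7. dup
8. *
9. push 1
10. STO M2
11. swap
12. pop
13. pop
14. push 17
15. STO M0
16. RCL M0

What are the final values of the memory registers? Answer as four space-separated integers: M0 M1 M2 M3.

After op 1 (RCL M2): stack=[0] mem=[0,0,0,0]
After op 2 (push 14): stack=[0,14] mem=[0,0,0,0]
After op 3 (push 6): stack=[0,14,6] mem=[0,0,0,0]
After op 4 (*): stack=[0,84] mem=[0,0,0,0]
After op 5 (STO M2): stack=[0] mem=[0,0,84,0]
After op 6 (RCL M0): stack=[0,0] mem=[0,0,84,0]
After op 7 (dup): stack=[0,0,0] mem=[0,0,84,0]
After op 8 (*): stack=[0,0] mem=[0,0,84,0]
After op 9 (push 1): stack=[0,0,1] mem=[0,0,84,0]
After op 10 (STO M2): stack=[0,0] mem=[0,0,1,0]
After op 11 (swap): stack=[0,0] mem=[0,0,1,0]
After op 12 (pop): stack=[0] mem=[0,0,1,0]
After op 13 (pop): stack=[empty] mem=[0,0,1,0]
After op 14 (push 17): stack=[17] mem=[0,0,1,0]
After op 15 (STO M0): stack=[empty] mem=[17,0,1,0]
After op 16 (RCL M0): stack=[17] mem=[17,0,1,0]

Answer: 17 0 1 0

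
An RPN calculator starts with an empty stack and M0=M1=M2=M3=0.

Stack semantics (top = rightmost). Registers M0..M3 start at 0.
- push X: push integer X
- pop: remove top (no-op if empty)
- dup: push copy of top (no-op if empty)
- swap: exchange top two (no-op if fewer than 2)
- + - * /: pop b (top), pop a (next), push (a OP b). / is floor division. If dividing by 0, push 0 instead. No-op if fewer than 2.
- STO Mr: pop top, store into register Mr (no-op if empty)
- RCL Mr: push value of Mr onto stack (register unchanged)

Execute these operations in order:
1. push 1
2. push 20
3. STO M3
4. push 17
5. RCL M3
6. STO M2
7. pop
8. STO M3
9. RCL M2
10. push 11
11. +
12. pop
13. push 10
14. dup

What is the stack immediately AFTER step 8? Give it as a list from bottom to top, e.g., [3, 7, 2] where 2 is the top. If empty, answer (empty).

After op 1 (push 1): stack=[1] mem=[0,0,0,0]
After op 2 (push 20): stack=[1,20] mem=[0,0,0,0]
After op 3 (STO M3): stack=[1] mem=[0,0,0,20]
After op 4 (push 17): stack=[1,17] mem=[0,0,0,20]
After op 5 (RCL M3): stack=[1,17,20] mem=[0,0,0,20]
After op 6 (STO M2): stack=[1,17] mem=[0,0,20,20]
After op 7 (pop): stack=[1] mem=[0,0,20,20]
After op 8 (STO M3): stack=[empty] mem=[0,0,20,1]

(empty)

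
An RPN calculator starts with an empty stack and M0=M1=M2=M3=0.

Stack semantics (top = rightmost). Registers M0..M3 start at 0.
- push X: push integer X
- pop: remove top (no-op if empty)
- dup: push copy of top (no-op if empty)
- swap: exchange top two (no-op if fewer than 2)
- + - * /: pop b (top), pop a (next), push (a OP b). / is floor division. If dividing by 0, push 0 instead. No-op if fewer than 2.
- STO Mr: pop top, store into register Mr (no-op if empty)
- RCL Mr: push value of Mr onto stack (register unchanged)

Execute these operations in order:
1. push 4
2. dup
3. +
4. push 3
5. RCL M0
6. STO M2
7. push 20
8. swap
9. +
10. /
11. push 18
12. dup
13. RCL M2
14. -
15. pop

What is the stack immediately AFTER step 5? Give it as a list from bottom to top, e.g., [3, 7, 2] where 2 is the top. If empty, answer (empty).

After op 1 (push 4): stack=[4] mem=[0,0,0,0]
After op 2 (dup): stack=[4,4] mem=[0,0,0,0]
After op 3 (+): stack=[8] mem=[0,0,0,0]
After op 4 (push 3): stack=[8,3] mem=[0,0,0,0]
After op 5 (RCL M0): stack=[8,3,0] mem=[0,0,0,0]

[8, 3, 0]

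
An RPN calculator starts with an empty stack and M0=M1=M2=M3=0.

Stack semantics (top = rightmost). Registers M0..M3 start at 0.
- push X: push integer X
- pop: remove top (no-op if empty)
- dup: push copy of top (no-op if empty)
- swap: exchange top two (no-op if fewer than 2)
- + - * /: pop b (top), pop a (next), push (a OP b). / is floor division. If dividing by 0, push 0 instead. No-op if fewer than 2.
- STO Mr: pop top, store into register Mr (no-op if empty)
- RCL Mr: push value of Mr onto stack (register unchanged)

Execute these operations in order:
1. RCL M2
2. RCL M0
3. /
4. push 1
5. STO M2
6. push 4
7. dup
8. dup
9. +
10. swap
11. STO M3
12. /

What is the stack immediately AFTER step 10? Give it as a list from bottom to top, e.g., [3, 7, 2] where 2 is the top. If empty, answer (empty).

After op 1 (RCL M2): stack=[0] mem=[0,0,0,0]
After op 2 (RCL M0): stack=[0,0] mem=[0,0,0,0]
After op 3 (/): stack=[0] mem=[0,0,0,0]
After op 4 (push 1): stack=[0,1] mem=[0,0,0,0]
After op 5 (STO M2): stack=[0] mem=[0,0,1,0]
After op 6 (push 4): stack=[0,4] mem=[0,0,1,0]
After op 7 (dup): stack=[0,4,4] mem=[0,0,1,0]
After op 8 (dup): stack=[0,4,4,4] mem=[0,0,1,0]
After op 9 (+): stack=[0,4,8] mem=[0,0,1,0]
After op 10 (swap): stack=[0,8,4] mem=[0,0,1,0]

[0, 8, 4]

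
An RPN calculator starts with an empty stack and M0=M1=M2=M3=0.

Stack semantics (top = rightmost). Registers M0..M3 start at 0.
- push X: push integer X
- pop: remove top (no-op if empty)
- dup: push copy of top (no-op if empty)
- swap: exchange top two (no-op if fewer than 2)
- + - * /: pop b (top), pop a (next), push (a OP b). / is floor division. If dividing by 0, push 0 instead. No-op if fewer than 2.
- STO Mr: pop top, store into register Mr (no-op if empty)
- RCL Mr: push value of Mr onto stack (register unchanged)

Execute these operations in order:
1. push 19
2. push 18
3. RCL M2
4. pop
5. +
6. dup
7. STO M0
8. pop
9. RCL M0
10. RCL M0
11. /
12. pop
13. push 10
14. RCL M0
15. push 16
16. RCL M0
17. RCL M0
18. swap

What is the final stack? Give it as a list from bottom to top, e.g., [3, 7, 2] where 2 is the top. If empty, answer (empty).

Answer: [10, 37, 16, 37, 37]

Derivation:
After op 1 (push 19): stack=[19] mem=[0,0,0,0]
After op 2 (push 18): stack=[19,18] mem=[0,0,0,0]
After op 3 (RCL M2): stack=[19,18,0] mem=[0,0,0,0]
After op 4 (pop): stack=[19,18] mem=[0,0,0,0]
After op 5 (+): stack=[37] mem=[0,0,0,0]
After op 6 (dup): stack=[37,37] mem=[0,0,0,0]
After op 7 (STO M0): stack=[37] mem=[37,0,0,0]
After op 8 (pop): stack=[empty] mem=[37,0,0,0]
After op 9 (RCL M0): stack=[37] mem=[37,0,0,0]
After op 10 (RCL M0): stack=[37,37] mem=[37,0,0,0]
After op 11 (/): stack=[1] mem=[37,0,0,0]
After op 12 (pop): stack=[empty] mem=[37,0,0,0]
After op 13 (push 10): stack=[10] mem=[37,0,0,0]
After op 14 (RCL M0): stack=[10,37] mem=[37,0,0,0]
After op 15 (push 16): stack=[10,37,16] mem=[37,0,0,0]
After op 16 (RCL M0): stack=[10,37,16,37] mem=[37,0,0,0]
After op 17 (RCL M0): stack=[10,37,16,37,37] mem=[37,0,0,0]
After op 18 (swap): stack=[10,37,16,37,37] mem=[37,0,0,0]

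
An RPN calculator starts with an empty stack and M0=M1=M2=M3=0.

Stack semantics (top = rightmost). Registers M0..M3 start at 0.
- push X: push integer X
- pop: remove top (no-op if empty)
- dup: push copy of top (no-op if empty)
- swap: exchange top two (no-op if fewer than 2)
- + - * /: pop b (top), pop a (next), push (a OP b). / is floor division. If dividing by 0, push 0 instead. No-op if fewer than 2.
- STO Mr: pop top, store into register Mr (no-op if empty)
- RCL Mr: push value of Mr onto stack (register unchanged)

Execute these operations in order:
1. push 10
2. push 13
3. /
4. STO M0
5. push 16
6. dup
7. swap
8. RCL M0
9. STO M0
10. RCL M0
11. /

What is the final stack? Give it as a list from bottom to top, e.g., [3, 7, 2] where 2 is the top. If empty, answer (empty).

Answer: [16, 0]

Derivation:
After op 1 (push 10): stack=[10] mem=[0,0,0,0]
After op 2 (push 13): stack=[10,13] mem=[0,0,0,0]
After op 3 (/): stack=[0] mem=[0,0,0,0]
After op 4 (STO M0): stack=[empty] mem=[0,0,0,0]
After op 5 (push 16): stack=[16] mem=[0,0,0,0]
After op 6 (dup): stack=[16,16] mem=[0,0,0,0]
After op 7 (swap): stack=[16,16] mem=[0,0,0,0]
After op 8 (RCL M0): stack=[16,16,0] mem=[0,0,0,0]
After op 9 (STO M0): stack=[16,16] mem=[0,0,0,0]
After op 10 (RCL M0): stack=[16,16,0] mem=[0,0,0,0]
After op 11 (/): stack=[16,0] mem=[0,0,0,0]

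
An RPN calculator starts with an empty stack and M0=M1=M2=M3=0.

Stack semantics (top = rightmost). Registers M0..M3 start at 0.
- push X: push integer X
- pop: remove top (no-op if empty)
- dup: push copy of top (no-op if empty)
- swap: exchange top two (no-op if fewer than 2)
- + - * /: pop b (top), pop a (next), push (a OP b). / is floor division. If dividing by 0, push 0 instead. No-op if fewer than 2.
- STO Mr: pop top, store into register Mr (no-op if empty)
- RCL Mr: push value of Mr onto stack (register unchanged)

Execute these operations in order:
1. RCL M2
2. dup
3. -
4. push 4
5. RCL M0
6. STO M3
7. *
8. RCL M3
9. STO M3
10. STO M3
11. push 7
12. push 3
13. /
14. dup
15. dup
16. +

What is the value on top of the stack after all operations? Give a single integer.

Answer: 4

Derivation:
After op 1 (RCL M2): stack=[0] mem=[0,0,0,0]
After op 2 (dup): stack=[0,0] mem=[0,0,0,0]
After op 3 (-): stack=[0] mem=[0,0,0,0]
After op 4 (push 4): stack=[0,4] mem=[0,0,0,0]
After op 5 (RCL M0): stack=[0,4,0] mem=[0,0,0,0]
After op 6 (STO M3): stack=[0,4] mem=[0,0,0,0]
After op 7 (*): stack=[0] mem=[0,0,0,0]
After op 8 (RCL M3): stack=[0,0] mem=[0,0,0,0]
After op 9 (STO M3): stack=[0] mem=[0,0,0,0]
After op 10 (STO M3): stack=[empty] mem=[0,0,0,0]
After op 11 (push 7): stack=[7] mem=[0,0,0,0]
After op 12 (push 3): stack=[7,3] mem=[0,0,0,0]
After op 13 (/): stack=[2] mem=[0,0,0,0]
After op 14 (dup): stack=[2,2] mem=[0,0,0,0]
After op 15 (dup): stack=[2,2,2] mem=[0,0,0,0]
After op 16 (+): stack=[2,4] mem=[0,0,0,0]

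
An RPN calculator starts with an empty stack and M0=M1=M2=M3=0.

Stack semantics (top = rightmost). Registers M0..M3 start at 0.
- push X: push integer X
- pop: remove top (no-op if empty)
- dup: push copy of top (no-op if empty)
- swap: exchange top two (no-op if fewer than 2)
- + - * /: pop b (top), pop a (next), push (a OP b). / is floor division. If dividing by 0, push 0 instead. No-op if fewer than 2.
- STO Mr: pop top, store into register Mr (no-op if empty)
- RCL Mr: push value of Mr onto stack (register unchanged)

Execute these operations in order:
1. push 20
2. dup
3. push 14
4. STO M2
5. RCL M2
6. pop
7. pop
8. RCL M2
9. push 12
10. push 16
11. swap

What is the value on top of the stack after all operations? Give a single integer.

After op 1 (push 20): stack=[20] mem=[0,0,0,0]
After op 2 (dup): stack=[20,20] mem=[0,0,0,0]
After op 3 (push 14): stack=[20,20,14] mem=[0,0,0,0]
After op 4 (STO M2): stack=[20,20] mem=[0,0,14,0]
After op 5 (RCL M2): stack=[20,20,14] mem=[0,0,14,0]
After op 6 (pop): stack=[20,20] mem=[0,0,14,0]
After op 7 (pop): stack=[20] mem=[0,0,14,0]
After op 8 (RCL M2): stack=[20,14] mem=[0,0,14,0]
After op 9 (push 12): stack=[20,14,12] mem=[0,0,14,0]
After op 10 (push 16): stack=[20,14,12,16] mem=[0,0,14,0]
After op 11 (swap): stack=[20,14,16,12] mem=[0,0,14,0]

Answer: 12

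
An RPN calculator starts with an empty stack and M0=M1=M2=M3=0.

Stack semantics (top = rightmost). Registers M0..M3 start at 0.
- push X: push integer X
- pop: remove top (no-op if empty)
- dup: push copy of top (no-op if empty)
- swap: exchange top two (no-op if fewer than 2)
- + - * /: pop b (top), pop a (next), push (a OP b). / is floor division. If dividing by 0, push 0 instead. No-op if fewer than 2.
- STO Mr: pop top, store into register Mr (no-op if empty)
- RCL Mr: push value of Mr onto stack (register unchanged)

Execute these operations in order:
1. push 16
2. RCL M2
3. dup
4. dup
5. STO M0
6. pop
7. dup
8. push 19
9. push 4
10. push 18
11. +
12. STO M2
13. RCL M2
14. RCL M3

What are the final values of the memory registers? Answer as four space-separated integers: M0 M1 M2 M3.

Answer: 0 0 22 0

Derivation:
After op 1 (push 16): stack=[16] mem=[0,0,0,0]
After op 2 (RCL M2): stack=[16,0] mem=[0,0,0,0]
After op 3 (dup): stack=[16,0,0] mem=[0,0,0,0]
After op 4 (dup): stack=[16,0,0,0] mem=[0,0,0,0]
After op 5 (STO M0): stack=[16,0,0] mem=[0,0,0,0]
After op 6 (pop): stack=[16,0] mem=[0,0,0,0]
After op 7 (dup): stack=[16,0,0] mem=[0,0,0,0]
After op 8 (push 19): stack=[16,0,0,19] mem=[0,0,0,0]
After op 9 (push 4): stack=[16,0,0,19,4] mem=[0,0,0,0]
After op 10 (push 18): stack=[16,0,0,19,4,18] mem=[0,0,0,0]
After op 11 (+): stack=[16,0,0,19,22] mem=[0,0,0,0]
After op 12 (STO M2): stack=[16,0,0,19] mem=[0,0,22,0]
After op 13 (RCL M2): stack=[16,0,0,19,22] mem=[0,0,22,0]
After op 14 (RCL M3): stack=[16,0,0,19,22,0] mem=[0,0,22,0]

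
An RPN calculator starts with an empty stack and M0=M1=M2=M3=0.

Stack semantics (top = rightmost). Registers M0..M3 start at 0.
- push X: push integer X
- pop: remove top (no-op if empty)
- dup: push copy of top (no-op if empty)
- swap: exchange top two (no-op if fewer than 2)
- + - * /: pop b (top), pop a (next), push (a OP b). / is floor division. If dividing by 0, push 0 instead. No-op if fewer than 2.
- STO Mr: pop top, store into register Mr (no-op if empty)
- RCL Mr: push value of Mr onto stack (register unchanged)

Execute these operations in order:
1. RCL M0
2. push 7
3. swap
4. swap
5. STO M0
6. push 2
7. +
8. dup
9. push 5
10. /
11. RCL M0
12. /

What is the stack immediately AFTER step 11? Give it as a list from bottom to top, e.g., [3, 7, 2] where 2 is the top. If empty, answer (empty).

After op 1 (RCL M0): stack=[0] mem=[0,0,0,0]
After op 2 (push 7): stack=[0,7] mem=[0,0,0,0]
After op 3 (swap): stack=[7,0] mem=[0,0,0,0]
After op 4 (swap): stack=[0,7] mem=[0,0,0,0]
After op 5 (STO M0): stack=[0] mem=[7,0,0,0]
After op 6 (push 2): stack=[0,2] mem=[7,0,0,0]
After op 7 (+): stack=[2] mem=[7,0,0,0]
After op 8 (dup): stack=[2,2] mem=[7,0,0,0]
After op 9 (push 5): stack=[2,2,5] mem=[7,0,0,0]
After op 10 (/): stack=[2,0] mem=[7,0,0,0]
After op 11 (RCL M0): stack=[2,0,7] mem=[7,0,0,0]

[2, 0, 7]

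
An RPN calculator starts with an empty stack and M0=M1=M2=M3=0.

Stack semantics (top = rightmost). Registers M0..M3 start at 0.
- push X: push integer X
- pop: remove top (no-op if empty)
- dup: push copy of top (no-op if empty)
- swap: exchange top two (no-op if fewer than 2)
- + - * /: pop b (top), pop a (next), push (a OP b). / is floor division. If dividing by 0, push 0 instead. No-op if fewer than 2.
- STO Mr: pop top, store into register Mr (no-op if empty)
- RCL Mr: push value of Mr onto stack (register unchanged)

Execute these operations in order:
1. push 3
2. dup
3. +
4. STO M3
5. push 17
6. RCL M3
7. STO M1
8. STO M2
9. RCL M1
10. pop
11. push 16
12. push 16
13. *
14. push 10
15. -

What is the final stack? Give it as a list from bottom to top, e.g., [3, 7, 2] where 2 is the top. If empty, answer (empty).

After op 1 (push 3): stack=[3] mem=[0,0,0,0]
After op 2 (dup): stack=[3,3] mem=[0,0,0,0]
After op 3 (+): stack=[6] mem=[0,0,0,0]
After op 4 (STO M3): stack=[empty] mem=[0,0,0,6]
After op 5 (push 17): stack=[17] mem=[0,0,0,6]
After op 6 (RCL M3): stack=[17,6] mem=[0,0,0,6]
After op 7 (STO M1): stack=[17] mem=[0,6,0,6]
After op 8 (STO M2): stack=[empty] mem=[0,6,17,6]
After op 9 (RCL M1): stack=[6] mem=[0,6,17,6]
After op 10 (pop): stack=[empty] mem=[0,6,17,6]
After op 11 (push 16): stack=[16] mem=[0,6,17,6]
After op 12 (push 16): stack=[16,16] mem=[0,6,17,6]
After op 13 (*): stack=[256] mem=[0,6,17,6]
After op 14 (push 10): stack=[256,10] mem=[0,6,17,6]
After op 15 (-): stack=[246] mem=[0,6,17,6]

Answer: [246]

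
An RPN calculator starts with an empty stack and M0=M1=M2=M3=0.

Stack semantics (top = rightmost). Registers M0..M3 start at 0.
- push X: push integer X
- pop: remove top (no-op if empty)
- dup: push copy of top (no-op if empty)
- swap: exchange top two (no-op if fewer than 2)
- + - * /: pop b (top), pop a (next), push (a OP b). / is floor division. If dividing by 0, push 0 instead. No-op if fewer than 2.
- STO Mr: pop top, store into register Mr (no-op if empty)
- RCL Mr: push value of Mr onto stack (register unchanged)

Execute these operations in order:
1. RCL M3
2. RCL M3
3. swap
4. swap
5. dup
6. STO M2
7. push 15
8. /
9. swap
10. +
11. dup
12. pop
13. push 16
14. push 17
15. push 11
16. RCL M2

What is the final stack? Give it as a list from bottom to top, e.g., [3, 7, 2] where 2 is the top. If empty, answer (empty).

After op 1 (RCL M3): stack=[0] mem=[0,0,0,0]
After op 2 (RCL M3): stack=[0,0] mem=[0,0,0,0]
After op 3 (swap): stack=[0,0] mem=[0,0,0,0]
After op 4 (swap): stack=[0,0] mem=[0,0,0,0]
After op 5 (dup): stack=[0,0,0] mem=[0,0,0,0]
After op 6 (STO M2): stack=[0,0] mem=[0,0,0,0]
After op 7 (push 15): stack=[0,0,15] mem=[0,0,0,0]
After op 8 (/): stack=[0,0] mem=[0,0,0,0]
After op 9 (swap): stack=[0,0] mem=[0,0,0,0]
After op 10 (+): stack=[0] mem=[0,0,0,0]
After op 11 (dup): stack=[0,0] mem=[0,0,0,0]
After op 12 (pop): stack=[0] mem=[0,0,0,0]
After op 13 (push 16): stack=[0,16] mem=[0,0,0,0]
After op 14 (push 17): stack=[0,16,17] mem=[0,0,0,0]
After op 15 (push 11): stack=[0,16,17,11] mem=[0,0,0,0]
After op 16 (RCL M2): stack=[0,16,17,11,0] mem=[0,0,0,0]

Answer: [0, 16, 17, 11, 0]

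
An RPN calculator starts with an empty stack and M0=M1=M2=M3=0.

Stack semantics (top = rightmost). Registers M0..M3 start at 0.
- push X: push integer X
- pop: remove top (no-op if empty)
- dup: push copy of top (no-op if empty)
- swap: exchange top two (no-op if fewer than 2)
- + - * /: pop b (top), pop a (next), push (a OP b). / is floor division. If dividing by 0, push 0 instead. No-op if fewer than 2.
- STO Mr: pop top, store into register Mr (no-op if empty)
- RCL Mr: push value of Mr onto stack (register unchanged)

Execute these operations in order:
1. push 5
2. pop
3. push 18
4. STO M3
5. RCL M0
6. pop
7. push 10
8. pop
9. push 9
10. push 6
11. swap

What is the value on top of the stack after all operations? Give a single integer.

Answer: 9

Derivation:
After op 1 (push 5): stack=[5] mem=[0,0,0,0]
After op 2 (pop): stack=[empty] mem=[0,0,0,0]
After op 3 (push 18): stack=[18] mem=[0,0,0,0]
After op 4 (STO M3): stack=[empty] mem=[0,0,0,18]
After op 5 (RCL M0): stack=[0] mem=[0,0,0,18]
After op 6 (pop): stack=[empty] mem=[0,0,0,18]
After op 7 (push 10): stack=[10] mem=[0,0,0,18]
After op 8 (pop): stack=[empty] mem=[0,0,0,18]
After op 9 (push 9): stack=[9] mem=[0,0,0,18]
After op 10 (push 6): stack=[9,6] mem=[0,0,0,18]
After op 11 (swap): stack=[6,9] mem=[0,0,0,18]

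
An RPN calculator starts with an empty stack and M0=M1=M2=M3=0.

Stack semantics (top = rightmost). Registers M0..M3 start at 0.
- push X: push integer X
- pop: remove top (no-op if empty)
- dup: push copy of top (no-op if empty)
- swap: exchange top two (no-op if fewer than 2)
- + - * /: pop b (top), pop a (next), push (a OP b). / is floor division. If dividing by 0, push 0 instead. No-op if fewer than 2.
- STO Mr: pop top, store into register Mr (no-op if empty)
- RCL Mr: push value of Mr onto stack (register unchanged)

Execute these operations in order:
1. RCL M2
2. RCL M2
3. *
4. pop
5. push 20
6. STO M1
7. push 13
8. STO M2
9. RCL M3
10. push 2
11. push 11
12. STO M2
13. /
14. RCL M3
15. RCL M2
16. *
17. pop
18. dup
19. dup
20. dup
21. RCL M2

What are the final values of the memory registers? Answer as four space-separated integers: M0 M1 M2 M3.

Answer: 0 20 11 0

Derivation:
After op 1 (RCL M2): stack=[0] mem=[0,0,0,0]
After op 2 (RCL M2): stack=[0,0] mem=[0,0,0,0]
After op 3 (*): stack=[0] mem=[0,0,0,0]
After op 4 (pop): stack=[empty] mem=[0,0,0,0]
After op 5 (push 20): stack=[20] mem=[0,0,0,0]
After op 6 (STO M1): stack=[empty] mem=[0,20,0,0]
After op 7 (push 13): stack=[13] mem=[0,20,0,0]
After op 8 (STO M2): stack=[empty] mem=[0,20,13,0]
After op 9 (RCL M3): stack=[0] mem=[0,20,13,0]
After op 10 (push 2): stack=[0,2] mem=[0,20,13,0]
After op 11 (push 11): stack=[0,2,11] mem=[0,20,13,0]
After op 12 (STO M2): stack=[0,2] mem=[0,20,11,0]
After op 13 (/): stack=[0] mem=[0,20,11,0]
After op 14 (RCL M3): stack=[0,0] mem=[0,20,11,0]
After op 15 (RCL M2): stack=[0,0,11] mem=[0,20,11,0]
After op 16 (*): stack=[0,0] mem=[0,20,11,0]
After op 17 (pop): stack=[0] mem=[0,20,11,0]
After op 18 (dup): stack=[0,0] mem=[0,20,11,0]
After op 19 (dup): stack=[0,0,0] mem=[0,20,11,0]
After op 20 (dup): stack=[0,0,0,0] mem=[0,20,11,0]
After op 21 (RCL M2): stack=[0,0,0,0,11] mem=[0,20,11,0]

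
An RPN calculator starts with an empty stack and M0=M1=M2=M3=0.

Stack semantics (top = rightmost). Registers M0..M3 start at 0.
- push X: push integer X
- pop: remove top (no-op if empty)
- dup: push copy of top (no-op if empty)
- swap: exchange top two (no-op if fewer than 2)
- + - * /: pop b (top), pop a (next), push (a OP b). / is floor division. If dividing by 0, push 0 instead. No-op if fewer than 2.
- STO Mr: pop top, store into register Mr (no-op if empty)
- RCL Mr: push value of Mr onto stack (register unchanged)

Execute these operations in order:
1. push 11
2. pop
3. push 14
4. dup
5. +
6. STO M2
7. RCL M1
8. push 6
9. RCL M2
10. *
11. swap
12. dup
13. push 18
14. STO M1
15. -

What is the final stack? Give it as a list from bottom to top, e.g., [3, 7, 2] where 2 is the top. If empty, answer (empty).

After op 1 (push 11): stack=[11] mem=[0,0,0,0]
After op 2 (pop): stack=[empty] mem=[0,0,0,0]
After op 3 (push 14): stack=[14] mem=[0,0,0,0]
After op 4 (dup): stack=[14,14] mem=[0,0,0,0]
After op 5 (+): stack=[28] mem=[0,0,0,0]
After op 6 (STO M2): stack=[empty] mem=[0,0,28,0]
After op 7 (RCL M1): stack=[0] mem=[0,0,28,0]
After op 8 (push 6): stack=[0,6] mem=[0,0,28,0]
After op 9 (RCL M2): stack=[0,6,28] mem=[0,0,28,0]
After op 10 (*): stack=[0,168] mem=[0,0,28,0]
After op 11 (swap): stack=[168,0] mem=[0,0,28,0]
After op 12 (dup): stack=[168,0,0] mem=[0,0,28,0]
After op 13 (push 18): stack=[168,0,0,18] mem=[0,0,28,0]
After op 14 (STO M1): stack=[168,0,0] mem=[0,18,28,0]
After op 15 (-): stack=[168,0] mem=[0,18,28,0]

Answer: [168, 0]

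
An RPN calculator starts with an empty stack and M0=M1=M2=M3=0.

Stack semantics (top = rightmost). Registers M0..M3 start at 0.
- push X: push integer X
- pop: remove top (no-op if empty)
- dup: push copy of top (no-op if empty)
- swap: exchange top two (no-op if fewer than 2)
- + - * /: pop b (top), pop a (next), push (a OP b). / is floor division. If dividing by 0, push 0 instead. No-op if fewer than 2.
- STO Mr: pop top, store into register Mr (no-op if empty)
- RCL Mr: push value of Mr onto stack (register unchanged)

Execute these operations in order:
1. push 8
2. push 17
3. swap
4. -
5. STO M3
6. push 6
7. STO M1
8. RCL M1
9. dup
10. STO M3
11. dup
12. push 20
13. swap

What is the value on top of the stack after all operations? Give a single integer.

Answer: 6

Derivation:
After op 1 (push 8): stack=[8] mem=[0,0,0,0]
After op 2 (push 17): stack=[8,17] mem=[0,0,0,0]
After op 3 (swap): stack=[17,8] mem=[0,0,0,0]
After op 4 (-): stack=[9] mem=[0,0,0,0]
After op 5 (STO M3): stack=[empty] mem=[0,0,0,9]
After op 6 (push 6): stack=[6] mem=[0,0,0,9]
After op 7 (STO M1): stack=[empty] mem=[0,6,0,9]
After op 8 (RCL M1): stack=[6] mem=[0,6,0,9]
After op 9 (dup): stack=[6,6] mem=[0,6,0,9]
After op 10 (STO M3): stack=[6] mem=[0,6,0,6]
After op 11 (dup): stack=[6,6] mem=[0,6,0,6]
After op 12 (push 20): stack=[6,6,20] mem=[0,6,0,6]
After op 13 (swap): stack=[6,20,6] mem=[0,6,0,6]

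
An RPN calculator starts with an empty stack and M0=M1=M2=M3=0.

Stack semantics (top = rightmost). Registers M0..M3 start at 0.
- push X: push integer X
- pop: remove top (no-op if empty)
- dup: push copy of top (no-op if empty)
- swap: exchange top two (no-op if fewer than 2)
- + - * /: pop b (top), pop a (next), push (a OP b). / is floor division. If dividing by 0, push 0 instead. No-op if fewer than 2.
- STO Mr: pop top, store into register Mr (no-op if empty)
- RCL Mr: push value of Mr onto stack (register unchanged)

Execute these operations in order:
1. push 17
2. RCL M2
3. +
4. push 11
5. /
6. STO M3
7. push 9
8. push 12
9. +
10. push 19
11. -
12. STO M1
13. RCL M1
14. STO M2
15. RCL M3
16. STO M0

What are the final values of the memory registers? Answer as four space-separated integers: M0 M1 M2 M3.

After op 1 (push 17): stack=[17] mem=[0,0,0,0]
After op 2 (RCL M2): stack=[17,0] mem=[0,0,0,0]
After op 3 (+): stack=[17] mem=[0,0,0,0]
After op 4 (push 11): stack=[17,11] mem=[0,0,0,0]
After op 5 (/): stack=[1] mem=[0,0,0,0]
After op 6 (STO M3): stack=[empty] mem=[0,0,0,1]
After op 7 (push 9): stack=[9] mem=[0,0,0,1]
After op 8 (push 12): stack=[9,12] mem=[0,0,0,1]
After op 9 (+): stack=[21] mem=[0,0,0,1]
After op 10 (push 19): stack=[21,19] mem=[0,0,0,1]
After op 11 (-): stack=[2] mem=[0,0,0,1]
After op 12 (STO M1): stack=[empty] mem=[0,2,0,1]
After op 13 (RCL M1): stack=[2] mem=[0,2,0,1]
After op 14 (STO M2): stack=[empty] mem=[0,2,2,1]
After op 15 (RCL M3): stack=[1] mem=[0,2,2,1]
After op 16 (STO M0): stack=[empty] mem=[1,2,2,1]

Answer: 1 2 2 1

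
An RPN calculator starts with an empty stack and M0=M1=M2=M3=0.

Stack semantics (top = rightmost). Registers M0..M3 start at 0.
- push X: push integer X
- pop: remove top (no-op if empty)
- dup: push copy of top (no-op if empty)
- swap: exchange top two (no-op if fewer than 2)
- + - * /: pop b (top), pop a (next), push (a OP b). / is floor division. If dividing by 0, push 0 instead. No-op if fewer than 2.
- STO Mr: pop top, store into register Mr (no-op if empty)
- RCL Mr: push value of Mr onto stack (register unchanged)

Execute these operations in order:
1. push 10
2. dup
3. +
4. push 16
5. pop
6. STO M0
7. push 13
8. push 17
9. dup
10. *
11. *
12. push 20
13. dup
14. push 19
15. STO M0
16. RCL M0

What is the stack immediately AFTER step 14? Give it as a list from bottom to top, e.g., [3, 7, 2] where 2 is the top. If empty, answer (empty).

After op 1 (push 10): stack=[10] mem=[0,0,0,0]
After op 2 (dup): stack=[10,10] mem=[0,0,0,0]
After op 3 (+): stack=[20] mem=[0,0,0,0]
After op 4 (push 16): stack=[20,16] mem=[0,0,0,0]
After op 5 (pop): stack=[20] mem=[0,0,0,0]
After op 6 (STO M0): stack=[empty] mem=[20,0,0,0]
After op 7 (push 13): stack=[13] mem=[20,0,0,0]
After op 8 (push 17): stack=[13,17] mem=[20,0,0,0]
After op 9 (dup): stack=[13,17,17] mem=[20,0,0,0]
After op 10 (*): stack=[13,289] mem=[20,0,0,0]
After op 11 (*): stack=[3757] mem=[20,0,0,0]
After op 12 (push 20): stack=[3757,20] mem=[20,0,0,0]
After op 13 (dup): stack=[3757,20,20] mem=[20,0,0,0]
After op 14 (push 19): stack=[3757,20,20,19] mem=[20,0,0,0]

[3757, 20, 20, 19]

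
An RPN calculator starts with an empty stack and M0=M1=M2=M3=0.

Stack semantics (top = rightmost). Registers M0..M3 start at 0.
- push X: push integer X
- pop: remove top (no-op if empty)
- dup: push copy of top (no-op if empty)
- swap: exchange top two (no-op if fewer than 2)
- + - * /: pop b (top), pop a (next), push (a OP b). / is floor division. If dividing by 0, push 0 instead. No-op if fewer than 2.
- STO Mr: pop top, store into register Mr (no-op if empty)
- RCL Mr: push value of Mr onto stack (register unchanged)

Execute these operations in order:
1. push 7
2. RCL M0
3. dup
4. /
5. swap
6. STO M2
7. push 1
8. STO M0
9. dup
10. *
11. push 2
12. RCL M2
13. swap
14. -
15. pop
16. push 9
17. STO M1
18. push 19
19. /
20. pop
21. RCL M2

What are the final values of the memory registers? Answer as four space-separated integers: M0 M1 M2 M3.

Answer: 1 9 7 0

Derivation:
After op 1 (push 7): stack=[7] mem=[0,0,0,0]
After op 2 (RCL M0): stack=[7,0] mem=[0,0,0,0]
After op 3 (dup): stack=[7,0,0] mem=[0,0,0,0]
After op 4 (/): stack=[7,0] mem=[0,0,0,0]
After op 5 (swap): stack=[0,7] mem=[0,0,0,0]
After op 6 (STO M2): stack=[0] mem=[0,0,7,0]
After op 7 (push 1): stack=[0,1] mem=[0,0,7,0]
After op 8 (STO M0): stack=[0] mem=[1,0,7,0]
After op 9 (dup): stack=[0,0] mem=[1,0,7,0]
After op 10 (*): stack=[0] mem=[1,0,7,0]
After op 11 (push 2): stack=[0,2] mem=[1,0,7,0]
After op 12 (RCL M2): stack=[0,2,7] mem=[1,0,7,0]
After op 13 (swap): stack=[0,7,2] mem=[1,0,7,0]
After op 14 (-): stack=[0,5] mem=[1,0,7,0]
After op 15 (pop): stack=[0] mem=[1,0,7,0]
After op 16 (push 9): stack=[0,9] mem=[1,0,7,0]
After op 17 (STO M1): stack=[0] mem=[1,9,7,0]
After op 18 (push 19): stack=[0,19] mem=[1,9,7,0]
After op 19 (/): stack=[0] mem=[1,9,7,0]
After op 20 (pop): stack=[empty] mem=[1,9,7,0]
After op 21 (RCL M2): stack=[7] mem=[1,9,7,0]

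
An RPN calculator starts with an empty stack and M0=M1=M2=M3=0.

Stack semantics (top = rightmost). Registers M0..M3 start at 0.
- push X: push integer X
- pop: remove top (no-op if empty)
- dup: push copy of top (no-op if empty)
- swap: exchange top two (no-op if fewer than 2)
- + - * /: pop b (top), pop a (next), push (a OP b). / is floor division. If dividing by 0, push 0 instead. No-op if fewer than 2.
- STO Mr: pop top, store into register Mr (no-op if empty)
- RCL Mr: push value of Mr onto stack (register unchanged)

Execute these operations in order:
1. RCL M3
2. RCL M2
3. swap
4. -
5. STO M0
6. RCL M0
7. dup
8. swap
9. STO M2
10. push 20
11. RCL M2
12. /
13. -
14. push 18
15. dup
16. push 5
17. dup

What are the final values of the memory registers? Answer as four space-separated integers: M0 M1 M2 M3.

Answer: 0 0 0 0

Derivation:
After op 1 (RCL M3): stack=[0] mem=[0,0,0,0]
After op 2 (RCL M2): stack=[0,0] mem=[0,0,0,0]
After op 3 (swap): stack=[0,0] mem=[0,0,0,0]
After op 4 (-): stack=[0] mem=[0,0,0,0]
After op 5 (STO M0): stack=[empty] mem=[0,0,0,0]
After op 6 (RCL M0): stack=[0] mem=[0,0,0,0]
After op 7 (dup): stack=[0,0] mem=[0,0,0,0]
After op 8 (swap): stack=[0,0] mem=[0,0,0,0]
After op 9 (STO M2): stack=[0] mem=[0,0,0,0]
After op 10 (push 20): stack=[0,20] mem=[0,0,0,0]
After op 11 (RCL M2): stack=[0,20,0] mem=[0,0,0,0]
After op 12 (/): stack=[0,0] mem=[0,0,0,0]
After op 13 (-): stack=[0] mem=[0,0,0,0]
After op 14 (push 18): stack=[0,18] mem=[0,0,0,0]
After op 15 (dup): stack=[0,18,18] mem=[0,0,0,0]
After op 16 (push 5): stack=[0,18,18,5] mem=[0,0,0,0]
After op 17 (dup): stack=[0,18,18,5,5] mem=[0,0,0,0]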